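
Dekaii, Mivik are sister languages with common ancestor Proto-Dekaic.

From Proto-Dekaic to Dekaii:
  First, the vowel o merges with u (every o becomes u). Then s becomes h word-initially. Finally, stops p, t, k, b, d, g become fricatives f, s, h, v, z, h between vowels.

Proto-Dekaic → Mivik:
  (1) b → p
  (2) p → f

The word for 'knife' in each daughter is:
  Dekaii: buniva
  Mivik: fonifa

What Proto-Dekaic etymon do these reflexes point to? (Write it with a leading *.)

Position 5: Dekaii has v, Mivik has f. Taking the neighbouring segments as reconstructed: Dekaii v could go back to *b or *v; Mivik f could go back to *p or *b or *f — the one source consistent with every daughter is *b.
Position 1: Dekaii has b, Mivik has f. Dekaii preserves b here (none of its changes turn any other segment into b), so the proto-segment is *b.
Position 2: Dekaii has u, Mivik has o. Mivik preserves o here (none of its changes turn any other segment into o), so the proto-segment is *o.
Continuing position by position gives *boniba; check it forward:
Dekaii: *boniba > buniba > buniva  (by vowel merger, intervocalic lenition)
Mivik: *boniba > ponipa > fonifa  (by unconditioned shift, unconditioned shift)
*boniba is the unique common source.

*boniba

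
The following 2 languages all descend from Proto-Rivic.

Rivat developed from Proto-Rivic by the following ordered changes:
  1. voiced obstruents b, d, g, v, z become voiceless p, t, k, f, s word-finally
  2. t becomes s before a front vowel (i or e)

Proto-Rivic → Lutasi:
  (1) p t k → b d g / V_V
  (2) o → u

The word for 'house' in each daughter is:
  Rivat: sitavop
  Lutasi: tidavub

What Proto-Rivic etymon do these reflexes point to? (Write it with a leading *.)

*titavob

Position 7: Rivat has p, Lutasi has b. Taking the neighbouring segments as reconstructed: Rivat p could go back to *p or *b; Lutasi b can only go back to *b — the one source consistent with every daughter is *b.
Position 3: Rivat has t, Lutasi has d. Taking the neighbouring segments as reconstructed: Rivat t can only go back to *t; Lutasi d could go back to *t or *d — the one source consistent with every daughter is *t.
Verify the candidate proto-form against each daughter:
Rivat: *titavob
  titavob → titavop   [final devoicing]
  titavop → sitavop   [palatalisation]
  giving Rivat sitavop.
Lutasi: start from *titavob.
  rule 1 (intervocalic voicing): titavob → tidavob
  rule 2 (vowel merger): tidavob → tidavub
  ⇒ Lutasi tidavub
*titavob is the unique common source.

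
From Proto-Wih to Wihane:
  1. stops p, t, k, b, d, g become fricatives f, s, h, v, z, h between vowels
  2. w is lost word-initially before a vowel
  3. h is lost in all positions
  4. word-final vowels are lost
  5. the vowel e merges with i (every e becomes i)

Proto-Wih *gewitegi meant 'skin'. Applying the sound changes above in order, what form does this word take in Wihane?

giwisi

Wihane: *gewitegi
  gewitegi → gewisehi   [intervocalic lenition]
  gewisehi (rule 2 does not apply)
  gewisehi → gewisei   [h-loss]
  gewisei → gewise   [apocope]
  gewise → giwisi   [vowel merger]
  giving Wihane giwisi.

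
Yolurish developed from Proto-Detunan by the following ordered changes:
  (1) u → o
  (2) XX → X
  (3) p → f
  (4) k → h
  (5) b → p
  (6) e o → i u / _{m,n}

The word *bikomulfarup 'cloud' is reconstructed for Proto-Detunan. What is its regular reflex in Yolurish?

pihumolfarof

Yolurish: *bikomulfarup
  bikomulfarup → bikomolfarop   [vowel merger]
  bikomolfarop (rule 2 does not apply)
  bikomolfarop → bikomolfarof   [unconditioned shift]
  bikomolfarof → bihomolfarof   [unconditioned shift]
  bihomolfarof → pihomolfarof   [unconditioned shift]
  pihomolfarof → pihumolfarof   [pre-nasal raising]
  giving Yolurish pihumolfarof.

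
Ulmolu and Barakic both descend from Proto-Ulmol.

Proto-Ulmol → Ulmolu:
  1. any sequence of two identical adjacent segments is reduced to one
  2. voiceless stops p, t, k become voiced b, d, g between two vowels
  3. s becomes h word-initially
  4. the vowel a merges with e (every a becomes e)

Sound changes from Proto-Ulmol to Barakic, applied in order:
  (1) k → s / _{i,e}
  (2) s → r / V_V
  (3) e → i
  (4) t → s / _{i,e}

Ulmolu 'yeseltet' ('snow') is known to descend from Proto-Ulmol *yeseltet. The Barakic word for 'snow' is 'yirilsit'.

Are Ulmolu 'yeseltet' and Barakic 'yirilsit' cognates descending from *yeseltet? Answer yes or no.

Derive the expected Barakic reflex of *yeseltet:
Barakic: *yeseltet
  yeseltet (rule 1 does not apply)
  yeseltet → yereltet   [rhotacism]
  yereltet → yiriltit   [vowel merger]
  yiriltit → yirilsit   [palatalisation]
  giving Barakic yirilsit.
Barakic 'yirilsit' matches the regular reflex exactly, so the pair is cognate.

yes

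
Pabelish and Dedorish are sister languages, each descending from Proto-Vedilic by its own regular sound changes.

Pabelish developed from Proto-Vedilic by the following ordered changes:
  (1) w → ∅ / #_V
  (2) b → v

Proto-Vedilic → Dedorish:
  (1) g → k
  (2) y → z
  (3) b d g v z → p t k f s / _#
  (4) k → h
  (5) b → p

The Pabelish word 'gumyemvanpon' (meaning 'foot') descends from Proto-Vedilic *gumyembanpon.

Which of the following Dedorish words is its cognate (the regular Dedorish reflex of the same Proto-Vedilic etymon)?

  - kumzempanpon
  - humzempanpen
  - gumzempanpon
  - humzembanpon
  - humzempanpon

Dedorish: *gumyembanpon
  gumyembanpon → kumyembanpon   [unconditioned shift]
  kumyembanpon → kumzembanpon   [unconditioned shift]
  kumzembanpon (rule 3 does not apply)
  kumzembanpon → humzembanpon   [unconditioned shift]
  humzembanpon → humzempanpon   [unconditioned shift]
  giving Dedorish humzempanpon.
The other candidates each miss or misapply at least one Dedorish change.

humzempanpon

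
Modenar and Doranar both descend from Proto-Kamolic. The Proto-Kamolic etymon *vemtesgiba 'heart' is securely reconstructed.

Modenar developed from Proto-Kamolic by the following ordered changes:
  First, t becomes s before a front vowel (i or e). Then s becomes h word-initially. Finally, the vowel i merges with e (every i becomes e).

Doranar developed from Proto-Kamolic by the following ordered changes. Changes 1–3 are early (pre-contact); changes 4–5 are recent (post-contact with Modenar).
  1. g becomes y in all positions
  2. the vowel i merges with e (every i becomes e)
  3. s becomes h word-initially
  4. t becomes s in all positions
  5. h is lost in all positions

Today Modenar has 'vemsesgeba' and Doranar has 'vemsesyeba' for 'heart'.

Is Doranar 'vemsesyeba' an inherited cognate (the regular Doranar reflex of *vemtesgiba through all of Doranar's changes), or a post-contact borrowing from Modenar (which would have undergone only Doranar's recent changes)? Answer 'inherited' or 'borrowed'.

inherited

If inherited, *vemtesgiba would pass through all of Doranar's changes:
Doranar: *vemtesgiba > vemtesyiba > vemtesyeba > vemsesyeba  (by unconditioned shift, vowel merger, unconditioned shift)
If borrowed from Modenar 'vemsesgeba' after the early changes, it would undergo only the recent ones:
  rule 4 (unconditioned shift): no change (vemsesgeba)
  rule 5 (h-loss): no change (vemsesgeba)
  ⇒ as a loan: vemsesgeba
Doranar 'vemsesyeba' matches the inherited outcome exactly, so it is an inherited cognate, not a loan.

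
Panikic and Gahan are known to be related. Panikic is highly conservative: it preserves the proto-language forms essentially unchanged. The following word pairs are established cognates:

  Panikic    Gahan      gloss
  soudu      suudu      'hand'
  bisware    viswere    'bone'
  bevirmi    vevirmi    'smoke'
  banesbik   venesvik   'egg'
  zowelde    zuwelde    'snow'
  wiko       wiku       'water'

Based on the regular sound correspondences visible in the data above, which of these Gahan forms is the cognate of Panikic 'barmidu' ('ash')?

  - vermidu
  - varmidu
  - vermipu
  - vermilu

vermidu

banesbik ~ venesvik — Panikic b corresponds to Gahan v word-initially before a back vowel.
bisware ~ viswere — Panikic a corresponds to Gahan e after a consonant, before r.
Applying these to Panikic 'barmidu':
  barmidu → varmidu   (b→v word-initially before a back vowel)
  varmidu → vermidu   (a→e after a consonant, before r)
So the Gahan cognate is 'vermidu'.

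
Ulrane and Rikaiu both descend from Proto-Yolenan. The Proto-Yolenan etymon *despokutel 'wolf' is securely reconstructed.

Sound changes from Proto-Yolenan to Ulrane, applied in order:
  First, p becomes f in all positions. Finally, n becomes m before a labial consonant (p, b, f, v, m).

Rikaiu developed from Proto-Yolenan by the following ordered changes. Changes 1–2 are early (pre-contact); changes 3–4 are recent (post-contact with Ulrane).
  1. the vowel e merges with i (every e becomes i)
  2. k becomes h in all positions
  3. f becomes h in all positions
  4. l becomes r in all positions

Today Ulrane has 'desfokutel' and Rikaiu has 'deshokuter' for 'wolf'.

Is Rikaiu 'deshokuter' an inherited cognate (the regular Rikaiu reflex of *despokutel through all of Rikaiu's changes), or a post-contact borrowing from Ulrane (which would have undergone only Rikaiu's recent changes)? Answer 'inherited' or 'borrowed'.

borrowed

If inherited, *despokutel would pass through all of Rikaiu's changes:
Rikaiu: *despokutel
  despokutel → dispokutil   [vowel merger]
  dispokutil → dispohutil   [unconditioned shift]
  dispohutil (rule 3 does not apply)
  dispohutil → dispohutir   [unconditioned shift]
  giving Rikaiu dispohutir.
If borrowed from Ulrane 'desfokutel' after the early changes, it would undergo only the recent ones:
  rule 3 (unconditioned shift): desfokutel → deshokutel
  rule 4 (unconditioned shift): deshokutel → deshokuter
  ⇒ as a loan: deshokuter
Rikaiu 'deshokuter' matches the loan outcome 'deshokuter', not the inherited 'dispohutir' — it skipped the early Rikaiu changes, so it was borrowed from Ulrane.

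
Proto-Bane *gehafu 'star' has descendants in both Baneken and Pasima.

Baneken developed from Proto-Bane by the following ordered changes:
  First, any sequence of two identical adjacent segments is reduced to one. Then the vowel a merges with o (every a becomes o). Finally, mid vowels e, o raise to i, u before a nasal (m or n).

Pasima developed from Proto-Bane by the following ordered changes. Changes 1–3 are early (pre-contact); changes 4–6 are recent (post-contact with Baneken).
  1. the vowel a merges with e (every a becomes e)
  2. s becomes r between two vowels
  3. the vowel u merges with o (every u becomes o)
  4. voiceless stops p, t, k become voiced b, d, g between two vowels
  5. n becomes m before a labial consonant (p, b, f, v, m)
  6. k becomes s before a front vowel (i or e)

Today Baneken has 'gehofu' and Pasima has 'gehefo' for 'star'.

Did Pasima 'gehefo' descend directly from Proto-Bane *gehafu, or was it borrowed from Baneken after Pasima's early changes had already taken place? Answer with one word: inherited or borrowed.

inherited

If inherited, *gehafu would pass through all of Pasima's changes:
Pasima: *gehafu > gehefu > gehefo  (by vowel merger, vowel merger)
If borrowed from Baneken 'gehofu' after the early changes, it would undergo only the recent ones:
  rule 4 (intervocalic voicing): no change (gehofu)
  rule 5 (nasal place assimilation): no change (gehofu)
  rule 6 (palatalisation): no change (gehofu)
  ⇒ as a loan: gehofu
Pasima 'gehefo' matches the inherited outcome exactly, so it is an inherited cognate, not a loan.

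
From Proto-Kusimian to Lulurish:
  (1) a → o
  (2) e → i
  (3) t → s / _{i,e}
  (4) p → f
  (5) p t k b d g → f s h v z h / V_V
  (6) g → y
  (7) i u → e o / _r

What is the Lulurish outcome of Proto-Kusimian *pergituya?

feryisuyo

Lulurish: *pergituya
  pergituya → pergituyo   [vowel merger]
  pergituyo → pirgituyo   [vowel merger]
  pirgituyo (rule 3 does not apply)
  pirgituyo → firgituyo   [unconditioned shift]
  firgituyo → firgisuyo   [intervocalic lenition]
  firgisuyo → firyisuyo   [unconditioned shift]
  firyisuyo → feryisuyo   [pre-rhotic lowering]
  giving Lulurish feryisuyo.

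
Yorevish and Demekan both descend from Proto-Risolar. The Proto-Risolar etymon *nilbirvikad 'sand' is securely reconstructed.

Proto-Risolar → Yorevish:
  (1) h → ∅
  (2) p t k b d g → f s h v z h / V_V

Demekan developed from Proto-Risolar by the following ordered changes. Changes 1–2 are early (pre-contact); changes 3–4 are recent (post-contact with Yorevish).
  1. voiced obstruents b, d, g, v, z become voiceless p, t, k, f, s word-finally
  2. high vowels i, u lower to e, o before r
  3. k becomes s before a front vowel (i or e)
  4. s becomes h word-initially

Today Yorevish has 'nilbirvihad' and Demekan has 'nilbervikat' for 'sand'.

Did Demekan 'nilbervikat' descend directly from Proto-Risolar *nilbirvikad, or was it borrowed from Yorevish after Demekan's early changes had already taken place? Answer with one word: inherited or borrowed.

inherited

If inherited, *nilbirvikad would pass through all of Demekan's changes:
Demekan: *nilbirvikad
  nilbirvikad → nilbirvikat   [final devoicing]
  nilbirvikat → nilbervikat   [pre-rhotic lowering]
  nilbervikat (rule 3 does not apply)
  nilbervikat (rule 4 does not apply)
  giving Demekan nilbervikat.
If borrowed from Yorevish 'nilbirvihad' after the early changes, it would undergo only the recent ones:
  rule 3 (palatalisation): no change (nilbirvihad)
  rule 4 (debuccalisation): no change (nilbirvihad)
  ⇒ as a loan: nilbirvihad
Demekan 'nilbervikat' matches the inherited outcome exactly, so it is an inherited cognate, not a loan.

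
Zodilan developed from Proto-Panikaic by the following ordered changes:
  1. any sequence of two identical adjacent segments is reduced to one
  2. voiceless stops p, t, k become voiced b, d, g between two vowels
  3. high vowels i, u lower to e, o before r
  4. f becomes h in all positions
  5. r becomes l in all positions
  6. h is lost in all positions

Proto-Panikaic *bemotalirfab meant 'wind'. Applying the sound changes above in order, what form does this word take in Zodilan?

Zodilan: start from *bemotalirfab.
  rule 1: no change — bemotalirfab
  rule 2 (intervocalic voicing): bemotalirfab → bemodalirfab
  rule 3 (pre-rhotic lowering): bemodalirfab → bemodalerfab
  rule 4 (unconditioned shift): bemodalerfab → bemodalerhab
  rule 5 (unconditioned shift): bemodalerhab → bemodalelhab
  rule 6 (h-loss): bemodalelhab → bemodalelab
  ⇒ Zodilan bemodalelab

bemodalelab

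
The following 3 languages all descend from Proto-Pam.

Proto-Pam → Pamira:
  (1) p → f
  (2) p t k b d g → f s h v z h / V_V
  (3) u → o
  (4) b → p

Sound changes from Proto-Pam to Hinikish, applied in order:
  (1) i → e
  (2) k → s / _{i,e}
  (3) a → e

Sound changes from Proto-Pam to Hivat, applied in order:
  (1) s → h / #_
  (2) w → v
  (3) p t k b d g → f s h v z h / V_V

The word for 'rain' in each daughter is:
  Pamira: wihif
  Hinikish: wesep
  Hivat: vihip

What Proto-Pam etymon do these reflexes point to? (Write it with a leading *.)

Position 4: Pamira has i, Hinikish has e, Hivat has i. Pamira preserves i here (none of its changes turn any other segment into i), so the proto-segment is *i.
Position 2: Pamira has i, Hinikish has e, Hivat has i. Pamira preserves i here (none of its changes turn any other segment into i), so the proto-segment is *i.
Position 1: Pamira has w, Hinikish has w, Hivat has v. Pamira preserves w here (none of its changes turn any other segment into w), so the proto-segment is *w.
This points to *wikip. Verify forward in each daughter:
Pamira: start from *wikip.
  rule 1 (unconditioned shift): wikip → wikif
  rule 2 (intervocalic lenition): wikif → wihif
  rule 3: no change — wihif
  rule 4: no change — wihif
  ⇒ Pamira wihif
Hinikish: *wikip
  wikip → wekep   [vowel merger]
  wekep → wesep   [palatalisation]
  wesep (rule 3 does not apply)
  giving Hinikish wesep.
Hivat: *wikip > vikip > vihip  (by unconditioned shift, intervocalic lenition)
*wikip is the unique common source.

*wikip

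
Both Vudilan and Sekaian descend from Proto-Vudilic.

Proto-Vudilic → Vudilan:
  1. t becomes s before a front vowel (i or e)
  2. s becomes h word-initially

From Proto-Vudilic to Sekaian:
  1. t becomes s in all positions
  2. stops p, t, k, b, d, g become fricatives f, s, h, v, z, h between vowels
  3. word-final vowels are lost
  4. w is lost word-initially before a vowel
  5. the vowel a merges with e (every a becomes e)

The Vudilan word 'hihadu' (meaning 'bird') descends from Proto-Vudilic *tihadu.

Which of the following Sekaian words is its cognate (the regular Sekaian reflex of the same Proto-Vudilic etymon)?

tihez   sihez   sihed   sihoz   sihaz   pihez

Sekaian: *tihadu > sihadu > sihazu > sihaz > sihez  (by unconditioned shift, intervocalic lenition, apocope, vowel merger)
The other candidates each miss or misapply at least one Sekaian change.

sihez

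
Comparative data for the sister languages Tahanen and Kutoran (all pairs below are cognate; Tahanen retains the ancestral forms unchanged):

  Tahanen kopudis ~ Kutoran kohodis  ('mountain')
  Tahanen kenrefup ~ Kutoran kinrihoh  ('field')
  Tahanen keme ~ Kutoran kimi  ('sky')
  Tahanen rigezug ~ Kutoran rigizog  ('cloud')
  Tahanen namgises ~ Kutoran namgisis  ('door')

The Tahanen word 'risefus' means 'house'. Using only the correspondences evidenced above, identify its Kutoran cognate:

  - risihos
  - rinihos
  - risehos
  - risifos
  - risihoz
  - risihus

kenrefup ~ kinrihoh — Tahanen e corresponds to Kutoran i after a consonant, before a labial obstruent.
kenrefup ~ kinrihoh — Tahanen f corresponds to Kutoran h between vowels (before a back vowel).
kopudis ~ kohodis, rigezug ~ rigizog — Tahanen u corresponds to Kutoran o after a consonant, before a consonant other than r, m, n, p, b, f, v.
Applying these to Tahanen 'risefus':
  risefus → risifus   (e→i after a consonant, before a labial obstruent)
  risifus → risihus   (f→h between vowels (before a back vowel))
  risihus → risihos   (u→o after a consonant, before a consonant other than r, m, n, p, b, f, v)
So the Kutoran cognate is 'risihos'.

risihos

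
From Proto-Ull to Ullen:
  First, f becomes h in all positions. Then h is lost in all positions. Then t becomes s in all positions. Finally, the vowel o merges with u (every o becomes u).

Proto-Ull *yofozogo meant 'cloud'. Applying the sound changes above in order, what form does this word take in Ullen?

Ullen: *yofozogo
  yofozogo → yohozogo   [unconditioned shift]
  yohozogo → yoozogo   [h-loss]
  yoozogo (rule 3 does not apply)
  yoozogo → yuuzugu   [vowel merger]
  giving Ullen yuuzugu.

yuuzugu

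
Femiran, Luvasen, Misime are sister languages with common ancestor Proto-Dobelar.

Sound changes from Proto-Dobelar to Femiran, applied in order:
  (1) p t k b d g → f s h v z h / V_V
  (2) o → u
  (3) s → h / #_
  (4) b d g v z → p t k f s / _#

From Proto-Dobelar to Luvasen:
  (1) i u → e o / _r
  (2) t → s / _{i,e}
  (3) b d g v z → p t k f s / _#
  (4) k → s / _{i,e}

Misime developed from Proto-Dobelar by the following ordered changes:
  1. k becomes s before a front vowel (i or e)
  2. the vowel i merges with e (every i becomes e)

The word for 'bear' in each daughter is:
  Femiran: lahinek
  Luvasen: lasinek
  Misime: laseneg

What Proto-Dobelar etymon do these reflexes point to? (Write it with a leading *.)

Position 4: Femiran has i, Luvasen has i, Misime has e. Femiran preserves i here (none of its changes turn any other segment into i), so the proto-segment is *i.
Position 3: Femiran has h, Luvasen has s, Misime has s. Taking the neighbouring segments as reconstructed: Femiran h could go back to *k or *g or *h; Luvasen s could go back to *t or *k or *s; Misime s could go back to *k or *s — the one source consistent with every daughter is *k.
Continuing position by position gives *lakineg; check it forward:
Femiran: *lakineg
  lakineg → lahineg   [intervocalic lenition]
  lahineg (rule 2 does not apply)
  lahineg (rule 3 does not apply)
  lahineg → lahinek   [final devoicing]
  giving Femiran lahinek.
Luvasen: start from *lakineg.
  rule 1: no change — lakineg
  rule 2: no change — lakineg
  rule 3 (final devoicing): lakineg → lakinek
  rule 4 (palatalisation): lakinek → lasinek
  ⇒ Luvasen lasinek
Misime: *lakineg > lasineg > laseneg  (by palatalisation, vowel merger)
No other proto-form is consistent with every reflex, so the reconstruction is *lakineg.

*lakineg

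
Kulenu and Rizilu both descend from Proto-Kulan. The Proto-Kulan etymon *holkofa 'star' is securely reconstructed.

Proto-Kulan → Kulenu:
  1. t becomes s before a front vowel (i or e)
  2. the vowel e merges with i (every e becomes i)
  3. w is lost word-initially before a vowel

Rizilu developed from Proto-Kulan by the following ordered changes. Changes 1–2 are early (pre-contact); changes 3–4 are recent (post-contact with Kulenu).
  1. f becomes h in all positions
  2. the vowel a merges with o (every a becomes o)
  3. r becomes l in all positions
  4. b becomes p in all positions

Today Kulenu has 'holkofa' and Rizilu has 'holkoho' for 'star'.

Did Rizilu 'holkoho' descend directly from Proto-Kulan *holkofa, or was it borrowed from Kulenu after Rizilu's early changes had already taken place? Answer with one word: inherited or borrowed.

If inherited, *holkofa would pass through all of Rizilu's changes:
Rizilu: *holkofa
  holkofa → holkoha   [unconditioned shift]
  holkoha → holkoho   [vowel merger]
  holkoho (rule 3 does not apply)
  holkoho (rule 4 does not apply)
  giving Rizilu holkoho.
If borrowed from Kulenu 'holkofa' after the early changes, it would undergo only the recent ones:
  rule 3 (unconditioned shift): no change (holkofa)
  rule 4 (unconditioned shift): no change (holkofa)
  ⇒ as a loan: holkofa
Rizilu 'holkoho' matches the inherited outcome exactly, so it is an inherited cognate, not a loan.

inherited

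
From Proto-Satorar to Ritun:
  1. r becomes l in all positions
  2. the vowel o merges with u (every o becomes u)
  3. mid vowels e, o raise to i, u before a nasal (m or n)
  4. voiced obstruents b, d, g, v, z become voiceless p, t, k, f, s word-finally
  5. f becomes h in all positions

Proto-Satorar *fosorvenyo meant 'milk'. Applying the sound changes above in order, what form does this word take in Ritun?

Ritun: start from *fosorvenyo.
  rule 1 (unconditioned shift): fosorvenyo → fosolvenyo
  rule 2 (vowel merger): fosolvenyo → fusulvenyu
  rule 3 (pre-nasal raising): fusulvenyu → fusulvinyu
  rule 4: no change — fusulvinyu
  rule 5 (unconditioned shift): fusulvinyu → husulvinyu
  ⇒ Ritun husulvinyu

husulvinyu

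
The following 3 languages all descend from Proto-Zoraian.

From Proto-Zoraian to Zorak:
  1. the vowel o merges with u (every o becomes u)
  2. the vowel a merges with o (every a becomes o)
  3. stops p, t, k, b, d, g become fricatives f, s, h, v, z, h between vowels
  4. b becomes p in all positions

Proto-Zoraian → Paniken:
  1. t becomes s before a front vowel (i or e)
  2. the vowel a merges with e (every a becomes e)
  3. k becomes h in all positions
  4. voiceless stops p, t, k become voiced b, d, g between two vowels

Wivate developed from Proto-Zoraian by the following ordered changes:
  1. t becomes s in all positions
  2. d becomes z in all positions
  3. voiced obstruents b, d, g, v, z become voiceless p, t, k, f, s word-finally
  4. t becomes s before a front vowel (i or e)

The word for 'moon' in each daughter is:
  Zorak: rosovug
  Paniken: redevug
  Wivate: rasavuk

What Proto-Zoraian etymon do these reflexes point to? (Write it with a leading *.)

*ratavug

Position 4: Zorak has o, Paniken has e, Wivate has a. Wivate preserves a here (none of its changes turn any other segment into a), so the proto-segment is *a.
Position 7: Zorak has g, Paniken has g, Wivate has k. Zorak preserves g here (none of its changes turn any other segment into g), so the proto-segment is *g.
Verify the candidate proto-form against each daughter:
Zorak: *ratavug
  ratavug (rule 1 does not apply)
  ratavug → rotovug   [vowel merger]
  rotovug → rosovug   [intervocalic lenition]
  rosovug (rule 4 does not apply)
  giving Zorak rosovug.
Paniken: *ratavug > retevug > redevug  (by vowel merger, intervocalic voicing)
Wivate: start from *ratavug.
  rule 1 (unconditioned shift): ratavug → rasavug
  rule 2: no change — rasavug
  rule 3 (final devoicing): rasavug → rasavuk
  rule 4: no change — rasavuk
  ⇒ Wivate rasavuk
No other proto-form is consistent with every reflex, so the reconstruction is *ratavug.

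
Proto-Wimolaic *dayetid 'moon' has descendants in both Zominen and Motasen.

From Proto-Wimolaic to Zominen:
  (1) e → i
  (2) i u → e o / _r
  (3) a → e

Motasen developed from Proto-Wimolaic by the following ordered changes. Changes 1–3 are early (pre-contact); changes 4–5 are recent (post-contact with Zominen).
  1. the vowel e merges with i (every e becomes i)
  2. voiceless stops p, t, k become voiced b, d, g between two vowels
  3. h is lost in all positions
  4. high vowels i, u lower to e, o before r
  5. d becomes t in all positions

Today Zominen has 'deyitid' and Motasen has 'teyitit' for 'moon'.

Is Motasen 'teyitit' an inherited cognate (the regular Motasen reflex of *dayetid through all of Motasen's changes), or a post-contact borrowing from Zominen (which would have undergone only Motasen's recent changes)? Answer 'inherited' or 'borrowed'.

borrowed

If inherited, *dayetid would pass through all of Motasen's changes:
Motasen: start from *dayetid.
  rule 1 (vowel merger): dayetid → dayitid
  rule 2 (intervocalic voicing): dayitid → dayidid
  rule 3: no change — dayidid
  rule 4: no change — dayidid
  rule 5 (unconditioned shift): dayidid → tayitit
  ⇒ Motasen tayitit
If borrowed from Zominen 'deyitid' after the early changes, it would undergo only the recent ones:
  rule 4 (pre-rhotic lowering): no change (deyitid)
  rule 5 (unconditioned shift): deyitid → teyitit
  ⇒ as a loan: teyitit
Motasen 'teyitit' matches the loan outcome 'teyitit', not the inherited 'tayitit' — it skipped the early Motasen changes, so it was borrowed from Zominen.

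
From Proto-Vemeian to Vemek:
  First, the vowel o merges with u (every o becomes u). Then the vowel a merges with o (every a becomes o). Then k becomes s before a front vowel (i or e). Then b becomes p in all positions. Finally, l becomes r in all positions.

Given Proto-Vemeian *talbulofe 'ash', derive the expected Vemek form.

torpurufe

Vemek: start from *talbulofe.
  rule 1 (vowel merger): talbulofe → talbulufe
  rule 2 (vowel merger): talbulufe → tolbulufe
  rule 3: no change — tolbulufe
  rule 4 (unconditioned shift): tolbulufe → tolpulufe
  rule 5 (unconditioned shift): tolpulufe → torpurufe
  ⇒ Vemek torpurufe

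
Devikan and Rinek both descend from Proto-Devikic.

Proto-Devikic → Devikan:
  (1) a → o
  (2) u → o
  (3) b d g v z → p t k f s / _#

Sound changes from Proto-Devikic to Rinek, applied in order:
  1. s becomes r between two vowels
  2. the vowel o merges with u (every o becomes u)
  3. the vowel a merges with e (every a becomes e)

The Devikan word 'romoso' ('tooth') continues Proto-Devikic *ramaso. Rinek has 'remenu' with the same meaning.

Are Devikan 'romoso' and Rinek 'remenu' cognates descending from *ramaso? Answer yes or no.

Derive the expected Rinek reflex of *ramaso:
Rinek: *ramaso > ramaro > ramaru > remeru  (by rhotacism, vowel merger, vowel merger)
The regular Rinek reflex would be 'remeru', but the attested form is 'remenu'. The correspondence is irregular, so they are not cognates (the Rinek form has a different source).

no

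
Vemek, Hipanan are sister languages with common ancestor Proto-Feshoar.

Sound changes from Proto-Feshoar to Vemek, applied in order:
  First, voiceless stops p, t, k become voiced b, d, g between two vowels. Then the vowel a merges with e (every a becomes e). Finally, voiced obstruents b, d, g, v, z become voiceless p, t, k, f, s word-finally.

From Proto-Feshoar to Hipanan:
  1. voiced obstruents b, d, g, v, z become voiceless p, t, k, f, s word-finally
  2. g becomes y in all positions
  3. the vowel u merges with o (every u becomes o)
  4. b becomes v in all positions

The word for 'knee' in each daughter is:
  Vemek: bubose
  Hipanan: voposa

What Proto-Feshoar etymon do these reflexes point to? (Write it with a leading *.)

Position 3: Vemek has b, Hipanan has p. Taking the neighbouring segments as reconstructed: Vemek b could go back to *p or *b; Hipanan p can only go back to *p — the one source consistent with every daughter is *p.
Position 1: Vemek has b, Hipanan has v. Taking the neighbouring segments as reconstructed: Vemek b can only go back to *b; Hipanan v could go back to *b or *v — the one source consistent with every daughter is *b.
Continuing position by position gives *buposa; check it forward:
Vemek: *buposa
  buposa → bubosa   [intervocalic voicing]
  bubosa → bubose   [vowel merger]
  bubose (rule 3 does not apply)
  giving Vemek bubose.
Hipanan: *buposa > boposa > voposa  (by vowel merger, unconditioned shift)
*buposa is the unique common source.

*buposa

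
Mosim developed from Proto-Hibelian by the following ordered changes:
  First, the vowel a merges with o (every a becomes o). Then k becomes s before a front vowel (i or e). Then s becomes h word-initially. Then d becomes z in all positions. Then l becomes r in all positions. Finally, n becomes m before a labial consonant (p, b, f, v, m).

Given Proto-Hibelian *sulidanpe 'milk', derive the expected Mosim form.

hurizompe

Mosim: *sulidanpe > sulidonpe > hulidonpe > hulizonpe > hurizonpe > hurizompe  (by vowel merger, debuccalisation, unconditioned shift, unconditioned shift, nasal place assimilation)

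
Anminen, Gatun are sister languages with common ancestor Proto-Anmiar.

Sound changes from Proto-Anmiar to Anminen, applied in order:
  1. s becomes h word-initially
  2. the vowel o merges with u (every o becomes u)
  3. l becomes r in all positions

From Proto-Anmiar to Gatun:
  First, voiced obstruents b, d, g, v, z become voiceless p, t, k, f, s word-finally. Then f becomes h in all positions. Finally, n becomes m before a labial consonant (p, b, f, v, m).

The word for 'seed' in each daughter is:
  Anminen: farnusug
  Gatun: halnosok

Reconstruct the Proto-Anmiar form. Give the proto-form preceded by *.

*falnosog

Position 5: Anminen has u, Gatun has o. Gatun preserves o here (none of its changes turn any other segment into o), so the proto-segment is *o.
Position 8: Anminen has g, Gatun has k. Anminen preserves g here (none of its changes turn any other segment into g), so the proto-segment is *g.
Position 1: Anminen has f, Gatun has h. Anminen preserves f here (none of its changes turn any other segment into f), so the proto-segment is *f.
Verify the candidate proto-form against each daughter:
Anminen: start from *falnosog.
  rule 1: no change — falnosog
  rule 2 (vowel merger): falnosog → falnusug
  rule 3 (unconditioned shift): falnusug → farnusug
  ⇒ Anminen farnusug
Gatun: start from *falnosog.
  rule 1 (final devoicing): falnosog → falnosok
  rule 2 (unconditioned shift): falnosok → halnosok
  rule 3: no change — halnosok
  ⇒ Gatun halnosok
Only *falnosog yields all of Anminen farnusug, Gatun halnosok.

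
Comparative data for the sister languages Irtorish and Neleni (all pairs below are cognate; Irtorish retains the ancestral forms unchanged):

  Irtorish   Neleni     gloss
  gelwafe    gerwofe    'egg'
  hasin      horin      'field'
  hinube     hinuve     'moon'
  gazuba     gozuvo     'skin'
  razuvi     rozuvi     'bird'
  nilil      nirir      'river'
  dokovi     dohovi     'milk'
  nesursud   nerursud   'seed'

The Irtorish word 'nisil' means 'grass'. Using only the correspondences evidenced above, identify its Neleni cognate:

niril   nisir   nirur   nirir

hasin ~ horin — Irtorish s corresponds to Neleni r between vowels (before a front vowel).
nilil ~ nirir — Irtorish l corresponds to Neleni r word-finally.
Applying these to Irtorish 'nisil':
  nisil → niril   (s→r between vowels (before a front vowel))
  niril → nirir   (l→r word-finally)
So the Neleni cognate is 'nirir'.

nirir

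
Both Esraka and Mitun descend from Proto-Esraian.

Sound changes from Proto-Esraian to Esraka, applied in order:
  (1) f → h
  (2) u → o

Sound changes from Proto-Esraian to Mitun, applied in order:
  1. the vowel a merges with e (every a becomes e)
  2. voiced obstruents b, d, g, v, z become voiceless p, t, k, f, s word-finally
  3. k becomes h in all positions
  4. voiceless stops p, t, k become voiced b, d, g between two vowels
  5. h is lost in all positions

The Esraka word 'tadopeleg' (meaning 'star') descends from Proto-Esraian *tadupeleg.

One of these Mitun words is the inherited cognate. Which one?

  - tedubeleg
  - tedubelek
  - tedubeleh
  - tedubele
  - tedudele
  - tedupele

tedubele

Mitun: *tadupeleg
  tadupeleg → tedupeleg   [vowel merger]
  tedupeleg → tedupelek   [final devoicing]
  tedupelek → tedupeleh   [unconditioned shift]
  tedupeleh → tedubeleh   [intervocalic voicing]
  tedubeleh → tedubele   [h-loss]
  giving Mitun tedubele.
The other candidates each miss or misapply at least one Mitun change.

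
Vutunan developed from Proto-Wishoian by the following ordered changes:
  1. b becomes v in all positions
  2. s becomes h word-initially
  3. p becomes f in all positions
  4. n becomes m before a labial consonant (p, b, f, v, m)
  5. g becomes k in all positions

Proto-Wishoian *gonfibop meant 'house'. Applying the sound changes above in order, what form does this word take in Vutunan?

Vutunan: *gonfibop > gonfivop > gonfivof > gomfivof > komfivof  (by unconditioned shift, unconditioned shift, nasal place assimilation, unconditioned shift)

komfivof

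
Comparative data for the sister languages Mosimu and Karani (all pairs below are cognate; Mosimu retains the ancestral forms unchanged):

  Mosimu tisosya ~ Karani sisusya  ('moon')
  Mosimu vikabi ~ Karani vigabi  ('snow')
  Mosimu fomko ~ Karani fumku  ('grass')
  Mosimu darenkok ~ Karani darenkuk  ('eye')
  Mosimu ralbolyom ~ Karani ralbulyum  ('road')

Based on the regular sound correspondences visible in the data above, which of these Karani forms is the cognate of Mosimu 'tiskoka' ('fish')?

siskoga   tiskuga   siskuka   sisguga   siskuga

siskuga

tisosya ~ sisusya — Mosimu t corresponds to Karani s word-initially before a front vowel.
tisosya ~ sisusya, darenkok ~ darenkuk — Mosimu o corresponds to Karani u after a consonant, before a consonant other than r, m, n, p, b, f, v.
vikabi ~ vigabi — Mosimu k corresponds to Karani g between vowels (before a back vowel).
Applying these to Mosimu 'tiskoka':
  tiskoka → siskoka   (t→s word-initially before a front vowel)
  siskoka → siskuka   (o→u after a consonant, before a consonant other than r, m, n, p, b, f, v)
  siskuka → siskuga   (k→g between vowels (before a back vowel))
So the Karani cognate is 'siskuga'.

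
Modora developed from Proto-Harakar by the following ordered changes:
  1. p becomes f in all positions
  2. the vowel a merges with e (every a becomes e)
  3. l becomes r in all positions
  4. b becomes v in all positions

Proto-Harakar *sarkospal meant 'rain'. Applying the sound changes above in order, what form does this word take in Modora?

serkosfer

Modora: *sarkospal > sarkosfal > serkosfel > serkosfer  (by unconditioned shift, vowel merger, unconditioned shift)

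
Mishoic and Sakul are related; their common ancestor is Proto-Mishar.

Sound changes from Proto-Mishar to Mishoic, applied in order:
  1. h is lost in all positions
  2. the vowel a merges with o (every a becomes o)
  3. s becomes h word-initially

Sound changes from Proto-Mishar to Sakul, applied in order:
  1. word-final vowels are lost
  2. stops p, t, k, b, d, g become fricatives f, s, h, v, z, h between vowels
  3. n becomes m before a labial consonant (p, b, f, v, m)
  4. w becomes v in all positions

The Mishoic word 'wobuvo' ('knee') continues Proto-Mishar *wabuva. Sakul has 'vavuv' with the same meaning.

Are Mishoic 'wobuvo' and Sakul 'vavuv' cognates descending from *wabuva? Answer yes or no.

yes

Derive the expected Sakul reflex of *wabuva:
Sakul: start from *wabuva.
  rule 1 (apocope): wabuva → wabuv
  rule 2 (intervocalic lenition): wabuv → wavuv
  rule 3: no change — wavuv
  rule 4 (unconditioned shift): wavuv → vavuv
  ⇒ Sakul vavuv
Sakul 'vavuv' matches the regular reflex exactly, so the pair is cognate.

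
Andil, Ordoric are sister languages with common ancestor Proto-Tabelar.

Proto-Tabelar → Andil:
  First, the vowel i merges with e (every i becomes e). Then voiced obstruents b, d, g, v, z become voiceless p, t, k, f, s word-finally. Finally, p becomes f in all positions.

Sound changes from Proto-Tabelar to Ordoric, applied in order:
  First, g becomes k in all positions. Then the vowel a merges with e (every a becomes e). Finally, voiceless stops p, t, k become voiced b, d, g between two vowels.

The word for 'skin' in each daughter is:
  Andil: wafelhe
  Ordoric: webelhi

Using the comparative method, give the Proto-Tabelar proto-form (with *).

*wapelhi

Position 2: Andil has a, Ordoric has e. Andil preserves a here (none of its changes turn any other segment into a), so the proto-segment is *a.
Position 3: Andil has f, Ordoric has b. Taking the neighbouring segments as reconstructed: Andil f could go back to *p or *f; Ordoric b could go back to *p or *b — the one source consistent with every daughter is *p.
This points to *wapelhi. Verify forward in each daughter:
Andil: start from *wapelhi.
  rule 1 (vowel merger): wapelhi → wapelhe
  rule 2: no change — wapelhe
  rule 3 (unconditioned shift): wapelhe → wafelhe
  ⇒ Andil wafelhe
Ordoric: *wapelhi
  wapelhi (rule 1 does not apply)
  wapelhi → wepelhi   [vowel merger]
  wepelhi → webelhi   [intervocalic voicing]
  giving Ordoric webelhi.
*wapelhi is the unique common source.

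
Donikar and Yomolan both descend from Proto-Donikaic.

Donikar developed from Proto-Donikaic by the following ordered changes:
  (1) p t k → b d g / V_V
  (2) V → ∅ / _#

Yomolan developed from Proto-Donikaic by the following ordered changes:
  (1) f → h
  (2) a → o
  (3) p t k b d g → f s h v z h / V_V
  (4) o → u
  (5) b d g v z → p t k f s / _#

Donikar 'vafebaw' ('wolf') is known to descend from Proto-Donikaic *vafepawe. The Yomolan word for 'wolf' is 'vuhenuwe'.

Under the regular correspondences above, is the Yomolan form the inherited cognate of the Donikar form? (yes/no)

no

Derive the expected Yomolan reflex of *vafepawe:
Yomolan: start from *vafepawe.
  rule 1 (unconditioned shift): vafepawe → vahepawe
  rule 2 (vowel merger): vahepawe → vohepowe
  rule 3 (intervocalic lenition): vohepowe → vohefowe
  rule 4 (vowel merger): vohefowe → vuhefuwe
  rule 5: no change — vuhefuwe
  ⇒ Yomolan vuhefuwe
The regular Yomolan reflex would be 'vuhefuwe', but the attested form is 'vuhenuwe'. The correspondence is irregular, so they are not cognates (the Yomolan form has a different source).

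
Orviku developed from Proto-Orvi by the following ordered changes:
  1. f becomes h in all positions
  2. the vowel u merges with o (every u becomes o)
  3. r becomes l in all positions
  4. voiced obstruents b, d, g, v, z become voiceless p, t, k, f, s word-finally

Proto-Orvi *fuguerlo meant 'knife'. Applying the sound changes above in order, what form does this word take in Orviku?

hogoello

Orviku: *fuguerlo > huguerlo > hogoerlo > hogoello  (by unconditioned shift, vowel merger, unconditioned shift)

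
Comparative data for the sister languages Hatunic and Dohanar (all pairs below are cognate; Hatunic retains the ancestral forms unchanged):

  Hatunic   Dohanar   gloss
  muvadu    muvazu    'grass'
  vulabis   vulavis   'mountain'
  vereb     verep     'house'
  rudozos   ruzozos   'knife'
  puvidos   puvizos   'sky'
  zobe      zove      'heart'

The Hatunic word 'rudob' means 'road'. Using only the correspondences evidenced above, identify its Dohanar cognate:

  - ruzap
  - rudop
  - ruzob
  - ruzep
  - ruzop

rudozos ~ ruzozos, puvidos ~ puvizos — Hatunic d corresponds to Dohanar z between vowels (before a back vowel).
vereb ~ verep — Hatunic b corresponds to Dohanar p word-finally.
Applying these to Hatunic 'rudob':
  rudob → ruzob   (d→z between vowels (before a back vowel))
  ruzob → ruzop   (b→p word-finally)
So the Dohanar cognate is 'ruzop'.

ruzop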